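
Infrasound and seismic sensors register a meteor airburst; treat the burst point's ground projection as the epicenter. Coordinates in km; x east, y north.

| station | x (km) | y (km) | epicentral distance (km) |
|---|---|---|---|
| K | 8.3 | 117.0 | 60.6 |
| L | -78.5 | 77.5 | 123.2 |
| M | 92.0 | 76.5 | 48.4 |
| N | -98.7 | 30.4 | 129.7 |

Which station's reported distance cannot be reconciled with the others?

Solve using three stations at a time. Using K, L, M (subtract circle equations pairwise → linear system) gives (x, y) ≈ (44.3, 68.3).
Distances from that point to each station vs reported:
  K: calculated 60.6 vs reported 60.6 → residual 0.0 km
  L: calculated 123.2 vs reported 123.2 → residual 0.0 km
  M: calculated 48.4 vs reported 48.4 → residual 0.0 km
  N: calculated 148.0 vs reported 129.7 → residual 18.3 km
K, L, M are mutually consistent (residuals ≈ 0); N is off by 18.3 km.

N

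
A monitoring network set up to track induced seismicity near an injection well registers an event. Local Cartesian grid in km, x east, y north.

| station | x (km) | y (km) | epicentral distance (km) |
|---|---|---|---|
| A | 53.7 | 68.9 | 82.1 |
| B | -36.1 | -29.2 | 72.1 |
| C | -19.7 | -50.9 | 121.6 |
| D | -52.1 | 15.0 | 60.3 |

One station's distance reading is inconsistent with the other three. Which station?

B

Solve using three stations at a time. Using A, C, D (subtract circle equations pairwise → linear system) gives (x, y) ≈ (-28.3, 70.4).
Distances from that point to each station vs reported:
  A: calculated 82.1 vs reported 82.1 → residual 0.0 km
  B: calculated 99.9 vs reported 72.1 → residual 27.8 km
  C: calculated 121.6 vs reported 121.6 → residual 0.0 km
  D: calculated 60.2 vs reported 60.3 → residual 0.1 km
A, C, D are mutually consistent (residuals ≈ 0); B is off by 27.8 km.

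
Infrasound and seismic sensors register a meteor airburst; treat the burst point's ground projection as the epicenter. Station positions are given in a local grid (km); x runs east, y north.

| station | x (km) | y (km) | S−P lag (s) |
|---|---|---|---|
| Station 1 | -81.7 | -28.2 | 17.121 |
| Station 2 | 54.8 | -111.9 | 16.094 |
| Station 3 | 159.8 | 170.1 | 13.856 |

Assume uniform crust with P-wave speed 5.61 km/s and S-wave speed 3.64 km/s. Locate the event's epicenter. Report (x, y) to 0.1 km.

(75.8, 53.6)

Distance from S−P lag: d = Δt · v_P v_S / (v_P − v_S) = Δt · (5.61·3.64)/(5.61−3.64) ≈ 10.3657·Δt.
So d_Station 1 = 177.47, d_Station 2 = 166.83, d_Station 3 = 143.63 km.
Circle about each station: (x + 81.7)² + (y + 28.2)² = 177.47²; (x − 54.8)² + (y + 111.9)² = 166.83²; (x − 159.8)² + (y − 170.1)² = 143.63².
Subtracting pairs of circle equations eliminates x²+y² and gives linear equations (the radical axes):
273.0 x − 167.4 y = 11717.87
483.0 x + 396.6 y = 57865.94
Solving the 2×2 system: x ≈ 75.8, y ≈ 53.6 km.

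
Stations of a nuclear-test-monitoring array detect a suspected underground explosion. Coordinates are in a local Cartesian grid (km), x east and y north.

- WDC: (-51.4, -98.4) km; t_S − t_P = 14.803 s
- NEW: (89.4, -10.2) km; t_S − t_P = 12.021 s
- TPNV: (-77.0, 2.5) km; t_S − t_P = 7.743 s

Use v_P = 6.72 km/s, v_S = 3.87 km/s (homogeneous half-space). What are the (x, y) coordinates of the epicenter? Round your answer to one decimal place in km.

x ≈ -12.3 km, y ≈ 30.9 km

Distance from S−P lag: d = Δt · v_P v_S / (v_P − v_S) = Δt · (6.72·3.87)/(6.72−3.87) ≈ 9.1251·Δt.
So d_WDC = 135.08, d_NEW = 109.69, d_TPNV = 70.66 km.
Circle about each station: (x + 51.4)² + (y + 98.4)² = 135.08²; (x − 89.4)² + (y + 10.2)² = 109.69²; (x + 77.0)² + (y − 2.5)² = 70.66².
Subtracting pairs of circle equations eliminates x²+y² and gives linear equations (the radical axes):
281.6 x + 176.4 y = 1986.59
-51.2 x + 201.8 y = 6864.50
Solving the 2×2 system: x ≈ -12.3, y ≈ 30.9 km.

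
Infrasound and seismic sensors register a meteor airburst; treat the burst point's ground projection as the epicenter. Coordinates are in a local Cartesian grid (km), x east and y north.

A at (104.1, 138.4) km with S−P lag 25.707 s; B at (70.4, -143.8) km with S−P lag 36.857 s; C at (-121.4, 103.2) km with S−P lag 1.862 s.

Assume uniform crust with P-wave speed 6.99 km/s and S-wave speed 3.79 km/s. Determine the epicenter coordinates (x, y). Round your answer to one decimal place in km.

Distance from S−P lag: d = Δt · v_P v_S / (v_P − v_S) = Δt · (6.99·3.79)/(6.99−3.79) ≈ 8.2788·Δt.
So d_A = 212.82, d_B = 305.13, d_C = 15.42 km.
Circle about each station: (x − 104.1)² + (y − 138.4)² = 212.82²; (x − 70.4)² + (y + 143.8)² = 305.13²; (x + 121.4)² + (y − 103.2)² = 15.42².
Subtracting the A equation from the B and C equations removes the quadratic terms:
-67.4 x − 564.4 y = -52168.73
-451.0 x − 70.4 y = 40451.41
Solving the 2×2 system: x ≈ -106.1, y ≈ 105.1 km.

-106.1 km east, 105.1 km north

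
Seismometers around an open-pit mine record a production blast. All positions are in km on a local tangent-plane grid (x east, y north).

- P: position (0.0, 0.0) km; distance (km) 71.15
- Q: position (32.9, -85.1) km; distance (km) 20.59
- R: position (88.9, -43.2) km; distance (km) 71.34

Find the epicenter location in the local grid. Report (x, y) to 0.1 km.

Circle about each station: x² + y² = 71.15²; (x − 32.9)² + (y + 85.1)² = 20.59²; (x − 88.9)² + (y + 43.2)² = 71.34².
Subtracting the P equation from the Q and R equations removes the quadratic terms:
65.8 x − 170.2 y = 12962.79
177.8 x − 86.4 y = 9742.38
Solving the 2×2 system: x ≈ 21.9, y ≈ -67.7 km.

21.9 km east, -67.7 km north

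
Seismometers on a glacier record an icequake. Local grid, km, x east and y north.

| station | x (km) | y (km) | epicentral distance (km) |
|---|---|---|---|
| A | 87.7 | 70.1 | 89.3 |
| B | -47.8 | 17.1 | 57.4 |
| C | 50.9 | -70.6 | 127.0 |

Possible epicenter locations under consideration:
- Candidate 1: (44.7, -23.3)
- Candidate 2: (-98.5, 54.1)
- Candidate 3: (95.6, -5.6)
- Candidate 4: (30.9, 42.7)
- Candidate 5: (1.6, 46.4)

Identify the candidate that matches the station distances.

Candidate 5

For each candidate, compare |candidate − station| to the reported distance:
Candidate 1: residuals A 13.5, B 43.5, C 79.3 → max 79.3 km
Candidate 2: residuals A 97.6, B 5.4, C 67.6 → max 97.6 km
Candidate 3: residuals A 13.2, B 87.8, C 48.1 → max 87.8 km
Candidate 4: residuals A 26.2, B 25.4, C 11.9 → max 26.2 km
Candidate 5: residuals A 0.0, B 0.0, C 0.0 → max 0.0 km
Only Candidate 5 has all residuals ≈ 0.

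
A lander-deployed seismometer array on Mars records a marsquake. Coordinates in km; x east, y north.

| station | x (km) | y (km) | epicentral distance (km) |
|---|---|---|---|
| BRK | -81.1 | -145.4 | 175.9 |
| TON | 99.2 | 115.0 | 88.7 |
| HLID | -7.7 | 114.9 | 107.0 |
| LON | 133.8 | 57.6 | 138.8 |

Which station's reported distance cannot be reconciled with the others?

Solve using three stations at a time. Using BRK, HLID, LON (subtract circle equations pairwise → linear system) gives (x, y) ≈ (4.0, 8.6).
Distances from that point to each station vs reported:
  BRK: calculated 175.9 vs reported 175.9 → residual 0.0 km
  TON: calculated 142.8 vs reported 88.7 → residual 54.1 km
  HLID: calculated 107.0 vs reported 107.0 → residual 0.0 km
  LON: calculated 138.8 vs reported 138.8 → residual 0.0 km
BRK, HLID, LON are mutually consistent (residuals ≈ 0); TON is off by 54.1 km.

TON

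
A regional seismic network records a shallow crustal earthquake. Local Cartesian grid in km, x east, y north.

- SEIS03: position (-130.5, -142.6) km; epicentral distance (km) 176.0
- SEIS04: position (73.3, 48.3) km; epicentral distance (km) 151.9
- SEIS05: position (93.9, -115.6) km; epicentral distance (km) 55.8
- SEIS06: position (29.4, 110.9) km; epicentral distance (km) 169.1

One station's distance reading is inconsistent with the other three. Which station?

Solve using three stations at a time. Using SEIS03, SEIS04, SEIS05 (subtract circle equations pairwise → linear system) gives (x, y) ≈ (40.3, -100.0).
Distances from that point to each station vs reported:
  SEIS03: calculated 176.0 vs reported 176.0 → residual 0.0 km
  SEIS04: calculated 151.9 vs reported 151.9 → residual 0.0 km
  SEIS05: calculated 55.8 vs reported 55.8 → residual 0.0 km
  SEIS06: calculated 211.2 vs reported 169.1 → residual 42.1 km
SEIS03, SEIS04, SEIS05 are mutually consistent (residuals ≈ 0); SEIS06 is off by 42.1 km.

SEIS06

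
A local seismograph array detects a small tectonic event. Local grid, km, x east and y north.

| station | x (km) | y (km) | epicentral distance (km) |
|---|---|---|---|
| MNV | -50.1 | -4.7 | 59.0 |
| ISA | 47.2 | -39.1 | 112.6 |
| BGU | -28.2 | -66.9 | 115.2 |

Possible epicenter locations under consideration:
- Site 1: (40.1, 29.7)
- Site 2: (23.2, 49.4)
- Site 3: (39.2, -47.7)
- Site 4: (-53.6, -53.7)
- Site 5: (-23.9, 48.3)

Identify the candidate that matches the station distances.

For each candidate, compare |candidate − station| to the reported distance:
Site 1: residuals MNV 37.5, ISA 43.4, BGU 3.1 → max 43.4 km
Site 2: residuals MNV 32.1, ISA 20.9, BGU 12.0 → max 32.1 km
Site 3: residuals MNV 40.1, ISA 100.9, BGU 45.1 → max 100.9 km
Site 4: residuals MNV 9.9, ISA 10.7, BGU 86.6 → max 86.6 km
Site 5: residuals MNV 0.1, ISA 0.1, BGU 0.1 → max 0.1 km
Only Site 5 has all residuals ≈ 0.

Site 5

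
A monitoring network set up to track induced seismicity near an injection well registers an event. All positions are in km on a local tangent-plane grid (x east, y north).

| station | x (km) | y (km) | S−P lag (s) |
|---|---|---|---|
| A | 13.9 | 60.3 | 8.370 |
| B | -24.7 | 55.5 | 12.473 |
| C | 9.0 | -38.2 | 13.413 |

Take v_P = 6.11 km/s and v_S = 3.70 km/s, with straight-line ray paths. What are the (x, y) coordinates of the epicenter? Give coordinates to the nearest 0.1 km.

Distance from S−P lag: d = Δt · v_P v_S / (v_P − v_S) = Δt · (6.11·3.70)/(6.11−3.70) ≈ 9.3805·Δt.
So d_A = 78.51, d_B = 117.00, d_C = 125.82 km.
Circle about each station: (x − 13.9)² + (y − 60.3)² = 78.51²; (x + 24.7)² + (y − 55.5)² = 117.00²; (x − 9.0)² + (y + 38.2)² = 125.82².
Subtracting the A equation from the B and C equations removes the quadratic terms:
-77.2 x − 9.6 y = -7664.14
-9.8 x − 197.0 y = -11955.91
Solving the 2×2 system: x ≈ 92.3, y ≈ 56.1 km.

92.3 km east, 56.1 km north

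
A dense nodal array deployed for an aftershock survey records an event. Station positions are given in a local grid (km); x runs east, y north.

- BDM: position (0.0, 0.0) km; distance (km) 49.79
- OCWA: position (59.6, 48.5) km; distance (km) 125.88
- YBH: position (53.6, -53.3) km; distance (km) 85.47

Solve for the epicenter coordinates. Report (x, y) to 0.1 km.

Circle about each station: x² + y² = 49.79²; (x − 59.6)² + (y − 48.5)² = 125.88²; (x − 53.6)² + (y + 53.3)² = 85.47².
Subtracting the BDM equation from the OCWA and YBH equations removes the quadratic terms:
119.2 x + 97.0 y = -7462.32
107.2 x − 106.6 y = 887.77
Solving the 2×2 system: x ≈ -30.7, y ≈ -39.2 km.

-30.7 km east, -39.2 km north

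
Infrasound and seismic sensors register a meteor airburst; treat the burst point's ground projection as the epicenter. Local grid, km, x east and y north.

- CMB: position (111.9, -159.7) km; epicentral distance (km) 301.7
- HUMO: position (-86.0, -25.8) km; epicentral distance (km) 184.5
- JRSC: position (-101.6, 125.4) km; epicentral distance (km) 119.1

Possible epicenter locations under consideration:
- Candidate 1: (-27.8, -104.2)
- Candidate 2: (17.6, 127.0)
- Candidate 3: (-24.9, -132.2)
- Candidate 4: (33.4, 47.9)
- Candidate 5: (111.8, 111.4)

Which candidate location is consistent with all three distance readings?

Candidate 2

For each candidate, compare |candidate − station| to the reported distance:
Candidate 1: residuals CMB 151.4, HUMO 86.9, JRSC 122.1 → max 151.4 km
Candidate 2: residuals CMB 0.1, HUMO 0.1, JRSC 0.1 → max 0.1 km
Candidate 3: residuals CMB 162.2, HUMO 61.8, JRSC 149.7 → max 162.2 km
Candidate 4: residuals CMB 79.8, HUMO 44.2, JRSC 36.6 → max 79.8 km
Candidate 5: residuals CMB 30.6, HUMO 56.2, JRSC 94.8 → max 94.8 km
Only Candidate 2 has all residuals ≈ 0.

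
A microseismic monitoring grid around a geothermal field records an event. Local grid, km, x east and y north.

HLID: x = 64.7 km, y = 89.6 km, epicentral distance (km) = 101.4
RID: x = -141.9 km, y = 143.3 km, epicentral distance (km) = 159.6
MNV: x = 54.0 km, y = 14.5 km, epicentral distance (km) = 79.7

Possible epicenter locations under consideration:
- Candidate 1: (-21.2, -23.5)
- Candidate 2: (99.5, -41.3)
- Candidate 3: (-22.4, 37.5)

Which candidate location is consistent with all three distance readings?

Candidate 3

For each candidate, compare |candidate − station| to the reported distance:
Candidate 1: residuals HLID 40.6, RID 46.3, MNV 4.6 → max 46.3 km
Candidate 2: residuals HLID 34.0, RID 144.3, MNV 7.7 → max 144.3 km
Candidate 3: residuals HLID 0.1, RID 0.0, MNV 0.1 → max 0.1 km
Only Candidate 3 has all residuals ≈ 0.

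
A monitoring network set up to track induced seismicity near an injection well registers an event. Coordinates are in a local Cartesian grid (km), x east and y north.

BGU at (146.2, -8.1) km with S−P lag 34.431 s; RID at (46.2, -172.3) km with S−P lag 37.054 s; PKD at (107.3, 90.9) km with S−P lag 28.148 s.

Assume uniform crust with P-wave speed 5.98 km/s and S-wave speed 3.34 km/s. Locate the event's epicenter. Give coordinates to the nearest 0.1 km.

(-104.0, 64.4)

Distance from S−P lag: d = Δt · v_P v_S / (v_P − v_S) = Δt · (5.98·3.34)/(5.98−3.34) ≈ 7.5656·Δt.
So d_BGU = 260.49, d_RID = 280.34, d_PKD = 212.96 km.
Circle about each station: (x − 146.2)² + (y + 8.1)² = 260.49²; (x − 46.2)² + (y + 172.3)² = 280.34²; (x − 107.3)² + (y − 90.9)² = 212.96².
Subtracting pairs of circle equations eliminates x²+y² and gives linear equations (the radical axes):
-200.0 x − 328.4 y = -353.80
-77.8 x + 198.0 y = 20839.13
Solving the 2×2 system: x ≈ -104.0, y ≈ 64.4 km.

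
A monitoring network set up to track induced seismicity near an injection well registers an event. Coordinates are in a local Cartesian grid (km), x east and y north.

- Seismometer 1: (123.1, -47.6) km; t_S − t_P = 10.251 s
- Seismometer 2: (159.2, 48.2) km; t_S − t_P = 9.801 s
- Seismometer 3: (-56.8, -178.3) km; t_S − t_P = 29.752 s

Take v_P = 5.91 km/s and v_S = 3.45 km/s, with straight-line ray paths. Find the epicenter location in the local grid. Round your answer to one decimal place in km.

(81.0, 26.2)

Distance from S−P lag: d = Δt · v_P v_S / (v_P − v_S) = Δt · (5.91·3.45)/(5.91−3.45) ≈ 8.2884·Δt.
So d_Seismometer 1 = 84.96, d_Seismometer 2 = 81.23, d_Seismometer 3 = 246.60 km.
Circle about each station: (x − 123.1)² + (y + 47.6)² = 84.96²; (x − 159.2)² + (y − 48.2)² = 81.23²; (x + 56.8)² + (y + 178.3)² = 246.60².
Subtracting the Seismometer 1 equation from the Seismometer 2 and Seismometer 3 equations removes the quadratic terms:
72.2 x + 191.6 y = 10868.40
-359.8 x − 261.4 y = -35995.60
Solving the 2×2 system: x ≈ 81.0, y ≈ 26.2 km.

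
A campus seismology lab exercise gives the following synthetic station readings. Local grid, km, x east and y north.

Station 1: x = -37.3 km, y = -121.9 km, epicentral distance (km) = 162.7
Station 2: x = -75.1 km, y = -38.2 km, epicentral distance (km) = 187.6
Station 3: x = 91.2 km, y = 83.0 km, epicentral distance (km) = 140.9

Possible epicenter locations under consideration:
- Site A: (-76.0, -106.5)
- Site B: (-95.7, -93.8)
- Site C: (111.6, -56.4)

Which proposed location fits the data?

Site C

For each candidate, compare |candidate − station| to the reported distance:
Site A: residuals Station 1 121.0, Station 2 119.3, Station 3 111.8 → max 121.0 km
Site B: residuals Station 1 97.9, Station 2 128.3, Station 3 116.4 → max 128.3 km
Site C: residuals Station 1 0.0, Station 2 0.0, Station 3 0.0 → max 0.0 km
Only Site C has all residuals ≈ 0.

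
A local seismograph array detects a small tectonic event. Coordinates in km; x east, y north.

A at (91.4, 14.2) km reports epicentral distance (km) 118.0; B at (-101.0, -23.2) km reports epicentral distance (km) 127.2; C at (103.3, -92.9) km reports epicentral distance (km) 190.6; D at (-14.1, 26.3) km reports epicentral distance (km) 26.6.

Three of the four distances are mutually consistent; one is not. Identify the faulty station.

Solve using three stations at a time. Using A, C, D (subtract circle equations pairwise → linear system) gives (x, y) ≈ (-20.3, 52.2).
Distances from that point to each station vs reported:
  A: calculated 118.0 vs reported 118.0 → residual 0.0 km
  B: calculated 110.4 vs reported 127.2 → residual 16.8 km
  C: calculated 190.6 vs reported 190.6 → residual 0.0 km
  D: calculated 26.6 vs reported 26.6 → residual 0.0 km
A, C, D are mutually consistent (residuals ≈ 0); B is off by 16.8 km.

B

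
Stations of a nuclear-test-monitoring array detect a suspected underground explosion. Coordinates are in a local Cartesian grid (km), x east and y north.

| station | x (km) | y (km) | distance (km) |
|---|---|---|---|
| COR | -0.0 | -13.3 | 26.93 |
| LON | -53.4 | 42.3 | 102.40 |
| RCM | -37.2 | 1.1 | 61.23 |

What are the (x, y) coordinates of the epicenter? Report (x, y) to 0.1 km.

x ≈ 9.5 km, y ≈ -38.5 km

Circle about each station: x² + (y + 13.3)² = 26.93²; (x + 53.4)² + (y − 42.3)² = 102.40²; (x + 37.2)² + (y − 1.1)² = 61.23².
Subtracting pairs of circle equations eliminates x²+y² and gives linear equations (the radical axes):
-106.8 x + 111.2 y = -5296.58
-74.4 x + 28.8 y = -1815.73
Solving the 2×2 system: x ≈ 9.5, y ≈ -38.5 km.
Check against COR (with the unrounded x, y): √(x²+(y + 13.3)²) = 26.94 ≈ 26.93 km. ✓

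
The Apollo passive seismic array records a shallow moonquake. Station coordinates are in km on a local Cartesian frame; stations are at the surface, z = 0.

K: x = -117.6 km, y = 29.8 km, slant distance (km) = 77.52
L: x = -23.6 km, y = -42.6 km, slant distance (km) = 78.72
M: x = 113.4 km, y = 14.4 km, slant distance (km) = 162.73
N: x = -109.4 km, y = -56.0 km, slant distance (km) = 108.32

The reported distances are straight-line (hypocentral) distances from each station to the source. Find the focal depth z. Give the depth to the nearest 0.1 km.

Each station gives a sphere (x−x_i)² + (y−y_i)² + z² = d_i² (stations at z=0).
Subtracting the K sphere from L and M: z² cancels, leaving linear equations in x and y:
188.0 x − 144.8 y = -12533.57
462.0 x − 30.8 y = -22122.58
Solving: x ≈ -46.104, y ≈ 26.698 km (keep extra digits for the depth step; rounded: -46.1, 26.7).
Then from the K sphere: z² = 77.52² − (x + 117.6)² − (y − 29.8)² with x = -46.104, y = 26.698, so z ≈ 29.800 ≈ 29.8 km.

z ≈ 29.8 km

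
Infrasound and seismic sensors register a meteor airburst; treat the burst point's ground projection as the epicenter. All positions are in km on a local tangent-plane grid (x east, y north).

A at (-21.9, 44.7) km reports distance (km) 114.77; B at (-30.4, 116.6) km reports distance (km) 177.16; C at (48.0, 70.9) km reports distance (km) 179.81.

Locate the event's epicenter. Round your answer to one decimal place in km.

-82.6 km east, -52.7 km north

Circle about each station: (x + 21.9)² + (y − 44.7)² = 114.77²; (x + 30.4)² + (y − 116.6)² = 177.16²; (x − 48.0)² + (y − 70.9)² = 179.81².
Subtracting the A equation from the B and C equations removes the quadratic terms:
-17.0 x + 143.8 y = -6171.49
139.8 x + 52.4 y = -14306.37
Solving the 2×2 system: x ≈ -82.6, y ≈ -52.7 km.
Check against A (with the unrounded x, y): √((x + 21.9)²+(y − 44.7)²) = 114.74 ≈ 114.77 km. ✓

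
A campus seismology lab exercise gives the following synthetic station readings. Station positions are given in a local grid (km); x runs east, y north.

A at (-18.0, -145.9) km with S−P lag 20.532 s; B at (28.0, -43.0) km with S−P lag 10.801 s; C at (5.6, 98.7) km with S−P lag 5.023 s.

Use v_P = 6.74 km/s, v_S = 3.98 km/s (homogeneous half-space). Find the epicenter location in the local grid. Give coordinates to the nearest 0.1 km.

Distance from S−P lag: d = Δt · v_P v_S / (v_P − v_S) = Δt · (6.74·3.98)/(6.74−3.98) ≈ 9.7193·Δt.
So d_A = 199.56, d_B = 104.98, d_C = 48.82 km.
Circle about each station: (x + 18.0)² + (y + 145.9)² = 199.56²; (x − 28.0)² + (y + 43.0)² = 104.98²; (x − 5.6)² + (y − 98.7)² = 48.82².
Subtracting pairs of circle equations eliminates x²+y² and gives linear equations (the radical axes):
92.0 x + 205.8 y = 9825.58
47.2 x + 489.2 y = 25603.04
Solving the 2×2 system: x ≈ -13.1, y ≈ 53.6 km.
Check against A (with the unrounded x, y): √((x + 18.0)²+(y + 145.9)²) = 199.56 ≈ 199.56 km. ✓

x ≈ -13.1 km, y ≈ 53.6 km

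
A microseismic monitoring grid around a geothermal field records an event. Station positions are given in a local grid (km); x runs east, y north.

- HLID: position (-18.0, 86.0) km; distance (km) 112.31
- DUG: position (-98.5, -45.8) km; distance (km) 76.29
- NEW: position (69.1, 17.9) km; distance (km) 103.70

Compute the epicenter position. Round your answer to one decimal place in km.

Circle about each station: (x + 18.0)² + (y − 86.0)² = 112.31²; (x + 98.5)² + (y + 45.8)² = 76.29²; (x − 69.1)² + (y − 17.9)² = 103.70².
Subtracting the HLID equation from the DUG and NEW equations removes the quadratic terms:
-161.0 x − 263.6 y = 10873.26
174.2 x − 136.2 y = -764.93
Solving the 2×2 system: x ≈ -24.8, y ≈ -26.1 km.
Check against HLID (with the unrounded x, y): √((x + 18.0)²+(y − 86.0)²) = 112.31 ≈ 112.31 km. ✓

x ≈ -24.8 km, y ≈ -26.1 km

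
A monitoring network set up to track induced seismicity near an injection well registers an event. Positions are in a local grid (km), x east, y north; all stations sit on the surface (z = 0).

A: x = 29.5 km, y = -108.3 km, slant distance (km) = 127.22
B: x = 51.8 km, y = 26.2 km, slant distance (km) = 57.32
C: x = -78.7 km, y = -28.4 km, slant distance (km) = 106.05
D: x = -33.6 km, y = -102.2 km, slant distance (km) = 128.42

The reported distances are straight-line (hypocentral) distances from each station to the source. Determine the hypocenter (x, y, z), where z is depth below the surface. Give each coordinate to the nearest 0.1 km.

x ≈ 11.7 km, y ≈ 11.7 km, depth ≈ 38.3 km

Each station gives a sphere (x−x_i)² + (y−y_i)² + z² = d_i² (stations at z=0).
Subtracting the A sphere from B and C: z² cancels, leaving linear equations in x and y:
44.6 x + 269.0 y = 3669.89
-216.4 x + 159.8 y = -660.56
Solving: x ≈ 11.695, y ≈ 11.704 km (keep extra digits for the depth step; rounded: 11.7, 11.7).
Then from the A sphere: z² = 127.22² − (x − 29.5)² − (y + 108.3)² with x = 11.695, y = 11.704, so z ≈ 38.301 ≈ 38.3 km.
Check against D (with the unrounded solution): distance 128.42 ≈ 128.42 km. ✓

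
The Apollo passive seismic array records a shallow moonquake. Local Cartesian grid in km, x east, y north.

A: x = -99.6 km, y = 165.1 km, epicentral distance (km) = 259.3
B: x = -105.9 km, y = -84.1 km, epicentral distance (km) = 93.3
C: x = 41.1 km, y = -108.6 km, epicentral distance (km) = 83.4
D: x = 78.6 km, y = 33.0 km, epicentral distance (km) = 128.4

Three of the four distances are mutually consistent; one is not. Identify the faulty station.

A

Solve using three stations at a time. Using B, C, D (subtract circle equations pairwise → linear system) gives (x, y) ≈ (-18.8, -50.6).
Distances from that point to each station vs reported:
  A: calculated 230.3 vs reported 259.3 → residual 29.0 km
  B: calculated 93.3 vs reported 93.3 → residual 0.0 km
  C: calculated 83.4 vs reported 83.4 → residual 0.0 km
  D: calculated 128.4 vs reported 128.4 → residual 0.0 km
B, C, D are mutually consistent (residuals ≈ 0); A is off by 29.0 km.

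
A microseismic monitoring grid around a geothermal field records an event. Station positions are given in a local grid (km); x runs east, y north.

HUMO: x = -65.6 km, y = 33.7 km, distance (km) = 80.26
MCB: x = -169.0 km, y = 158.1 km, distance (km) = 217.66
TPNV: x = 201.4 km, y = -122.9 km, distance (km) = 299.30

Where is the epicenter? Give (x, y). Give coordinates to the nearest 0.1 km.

Circle about each station: (x + 65.6)² + (y − 33.7)² = 80.26²; (x + 169.0)² + (y − 158.1)² = 217.66²; (x − 201.4)² + (y + 122.9)² = 299.30².
Subtracting the HUMO equation from the MCB and TPNV equations removes the quadratic terms:
-206.8 x + 248.8 y = 7183.35
534.0 x − 313.2 y = -32911.50
Solving the 2×2 system: x ≈ -87.2, y ≈ -43.6 km.

-87.2 km east, -43.6 km north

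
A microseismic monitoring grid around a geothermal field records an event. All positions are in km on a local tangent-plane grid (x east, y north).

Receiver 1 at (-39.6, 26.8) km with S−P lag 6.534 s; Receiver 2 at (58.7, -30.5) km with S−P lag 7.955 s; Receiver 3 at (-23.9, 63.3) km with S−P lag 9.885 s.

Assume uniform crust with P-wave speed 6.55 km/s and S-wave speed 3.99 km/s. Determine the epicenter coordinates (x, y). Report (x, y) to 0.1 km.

Distance from S−P lag: d = Δt · v_P v_S / (v_P − v_S) = Δt · (6.55·3.99)/(6.55−3.99) ≈ 10.2088·Δt.
So d_Receiver 1 = 66.70, d_Receiver 2 = 81.21, d_Receiver 3 = 100.91 km.
Circle about each station: (x + 39.6)² + (y − 26.8)² = 66.70²; (x − 58.7)² + (y + 30.5)² = 81.21²; (x + 23.9)² + (y − 63.3)² = 100.91².
Subtracting the Receiver 1 equation from the Receiver 2 and Receiver 3 equations removes the quadratic terms:
196.6 x − 114.6 y = -56.63
31.4 x + 73.0 y = -3442.24
Solving the 2×2 system: x ≈ -22.2, y ≈ -37.6 km.

(-22.2, -37.6)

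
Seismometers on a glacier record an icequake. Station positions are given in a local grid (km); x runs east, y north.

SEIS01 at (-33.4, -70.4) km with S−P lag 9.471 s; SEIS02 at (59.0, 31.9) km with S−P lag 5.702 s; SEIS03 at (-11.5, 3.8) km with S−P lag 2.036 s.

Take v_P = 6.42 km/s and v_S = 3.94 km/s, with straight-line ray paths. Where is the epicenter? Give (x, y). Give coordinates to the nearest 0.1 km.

Distance from S−P lag: d = Δt · v_P v_S / (v_P − v_S) = Δt · (6.42·3.94)/(6.42−3.94) ≈ 10.1995·Δt.
So d_SEIS01 = 96.60, d_SEIS02 = 58.16, d_SEIS03 = 20.77 km.
Circle about each station: (x + 33.4)² + (y + 70.4)² = 96.60²; (x − 59.0)² + (y − 31.9)² = 58.16²; (x + 11.5)² + (y − 3.8)² = 20.77².
Subtracting the SEIS01 equation from the SEIS02 and SEIS03 equations removes the quadratic terms:
184.8 x + 204.6 y = 4375.86
43.8 x + 148.4 y = 2975.14
Solving the 2×2 system: x ≈ 2.2, y ≈ 19.4 km.

x ≈ 2.2 km, y ≈ 19.4 km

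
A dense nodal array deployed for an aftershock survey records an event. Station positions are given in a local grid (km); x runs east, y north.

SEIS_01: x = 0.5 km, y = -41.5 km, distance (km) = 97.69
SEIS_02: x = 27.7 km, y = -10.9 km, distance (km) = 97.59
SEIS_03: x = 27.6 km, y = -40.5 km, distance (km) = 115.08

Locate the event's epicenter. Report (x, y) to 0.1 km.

-57.1 km east, 37.4 km north

Circle about each station: (x − 0.5)² + (y + 41.5)² = 97.69²; (x − 27.7)² + (y + 10.9)² = 97.59²; (x − 27.6)² + (y + 40.5)² = 115.08².
Subtracting pairs of circle equations eliminates x²+y² and gives linear equations (the radical axes):
54.4 x + 61.2 y = -816.87
54.2 x + 2.0 y = -3020.56
Solving the 2×2 system: x ≈ -57.1, y ≈ 37.4 km.
Check against SEIS_01 (with the unrounded x, y): √((x − 0.5)²+(y + 41.5)²) = 97.71 ≈ 97.69 km. ✓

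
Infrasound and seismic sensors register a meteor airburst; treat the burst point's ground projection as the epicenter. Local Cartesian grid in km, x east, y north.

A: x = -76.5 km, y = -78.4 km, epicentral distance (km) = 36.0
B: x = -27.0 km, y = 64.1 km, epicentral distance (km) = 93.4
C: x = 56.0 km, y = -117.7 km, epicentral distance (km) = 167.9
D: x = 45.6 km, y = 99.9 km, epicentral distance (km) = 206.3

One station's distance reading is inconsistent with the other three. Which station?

Solve using three stations at a time. Using A, C, D (subtract circle equations pairwise → linear system) gives (x, y) ≈ (-97.2, -49.0).
Distances from that point to each station vs reported:
  A: calculated 36.0 vs reported 36.0 → residual 0.0 km
  B: calculated 133.1 vs reported 93.4 → residual 39.7 km
  C: calculated 167.9 vs reported 167.9 → residual 0.0 km
  D: calculated 206.3 vs reported 206.3 → residual 0.0 km
A, C, D are mutually consistent (residuals ≈ 0); B is off by 39.7 km.

B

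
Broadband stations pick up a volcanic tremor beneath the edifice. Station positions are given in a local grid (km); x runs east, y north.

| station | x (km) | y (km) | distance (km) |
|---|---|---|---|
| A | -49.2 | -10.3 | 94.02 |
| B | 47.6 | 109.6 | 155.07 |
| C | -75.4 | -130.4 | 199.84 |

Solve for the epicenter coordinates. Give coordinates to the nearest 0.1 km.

-101.7 km east, 67.7 km north

Circle about each station: (x + 49.2)² + (y + 10.3)² = 94.02²; (x − 47.6)² + (y − 109.6)² = 155.07²; (x + 75.4)² + (y + 130.4)² = 199.84².
Subtracting pairs of circle equations eliminates x²+y² and gives linear equations (the radical axes):
193.6 x + 239.8 y = -3455.75
-52.4 x − 240.2 y = -10933.68
Solving the 2×2 system: x ≈ -101.7, y ≈ 67.7 km.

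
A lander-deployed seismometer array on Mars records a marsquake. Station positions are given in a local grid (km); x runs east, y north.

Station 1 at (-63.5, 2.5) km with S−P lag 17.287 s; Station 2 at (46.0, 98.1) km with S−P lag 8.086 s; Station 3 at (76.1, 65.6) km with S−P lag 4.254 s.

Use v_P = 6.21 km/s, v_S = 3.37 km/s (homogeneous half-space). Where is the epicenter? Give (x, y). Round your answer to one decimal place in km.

58.3 km east, 39.8 km north

Distance from S−P lag: d = Δt · v_P v_S / (v_P − v_S) = Δt · (6.21·3.37)/(6.21−3.37) ≈ 7.3689·Δt.
So d_Station 1 = 127.39, d_Station 2 = 59.58, d_Station 3 = 31.35 km.
Circle about each station: (x + 63.5)² + (y − 2.5)² = 127.39²; (x − 46.0)² + (y − 98.1)² = 59.58²; (x − 76.1)² + (y − 65.6)² = 31.35².
Subtracting pairs of circle equations eliminates x²+y² and gives linear equations (the radical axes):
219.0 x + 191.2 y = 20379.55
279.2 x + 126.2 y = 21301.46
Solving the 2×2 system: x ≈ 58.3, y ≈ 39.8 km.
Check against Station 1 (with the unrounded x, y): √((x + 63.5)²+(y − 2.5)²) = 127.39 ≈ 127.39 km. ✓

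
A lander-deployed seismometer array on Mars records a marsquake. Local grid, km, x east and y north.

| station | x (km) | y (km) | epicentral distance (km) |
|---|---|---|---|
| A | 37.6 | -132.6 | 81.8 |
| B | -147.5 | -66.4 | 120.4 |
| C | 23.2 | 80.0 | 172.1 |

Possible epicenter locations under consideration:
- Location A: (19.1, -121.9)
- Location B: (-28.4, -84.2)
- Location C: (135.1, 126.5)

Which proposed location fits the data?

For each candidate, compare |candidate − station| to the reported distance:
Location A: residuals A 60.4, B 55.2, C 29.8 → max 60.4 km
Location B: residuals A 0.0, B 0.0, C 0.0 → max 0.0 km
Location C: residuals A 195.0, B 221.8, C 50.9 → max 221.8 km
Only Location B has all residuals ≈ 0.

Location B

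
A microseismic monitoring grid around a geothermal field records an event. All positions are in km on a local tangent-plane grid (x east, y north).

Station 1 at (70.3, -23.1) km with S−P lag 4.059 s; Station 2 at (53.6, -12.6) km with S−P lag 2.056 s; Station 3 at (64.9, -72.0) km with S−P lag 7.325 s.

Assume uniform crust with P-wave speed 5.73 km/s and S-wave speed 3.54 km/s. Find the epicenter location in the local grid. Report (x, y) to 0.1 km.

(34.6, -11.3)

Distance from S−P lag: d = Δt · v_P v_S / (v_P − v_S) = Δt · (5.73·3.54)/(5.73−3.54) ≈ 9.2622·Δt.
So d_Station 1 = 37.60, d_Station 2 = 19.04, d_Station 3 = 67.85 km.
Circle about each station: (x − 70.3)² + (y + 23.1)² = 37.60²; (x − 53.6)² + (y + 12.6)² = 19.04²; (x − 64.9)² + (y + 72.0)² = 67.85².
Subtracting pairs of circle equations eliminates x²+y² and gives linear equations (the radical axes):
-33.4 x + 21.0 y = -1392.74
-10.8 x − 97.8 y = 730.45
Solving the 2×2 system: x ≈ 34.6, y ≈ -11.3 km.
Check against Station 1 (with the unrounded x, y): √((x − 70.3)²+(y + 23.1)²) = 37.60 ≈ 37.60 km. ✓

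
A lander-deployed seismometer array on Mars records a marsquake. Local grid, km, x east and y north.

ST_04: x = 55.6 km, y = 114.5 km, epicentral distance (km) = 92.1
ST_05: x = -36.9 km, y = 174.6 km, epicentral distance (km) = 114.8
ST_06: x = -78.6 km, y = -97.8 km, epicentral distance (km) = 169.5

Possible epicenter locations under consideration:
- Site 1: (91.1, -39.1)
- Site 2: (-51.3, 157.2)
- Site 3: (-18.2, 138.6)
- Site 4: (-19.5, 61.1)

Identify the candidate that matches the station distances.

Site 4

For each candidate, compare |candidate − station| to the reported distance:
Site 1: residuals ST_04 65.5, ST_05 134.3, ST_06 10.1 → max 134.3 km
Site 2: residuals ST_04 23.0, ST_05 92.2, ST_06 87.0 → max 92.2 km
Site 3: residuals ST_04 14.5, ST_05 74.2, ST_06 74.5 → max 74.5 km
Site 4: residuals ST_04 0.0, ST_05 0.0, ST_06 0.0 → max 0.0 km
Only Site 4 has all residuals ≈ 0.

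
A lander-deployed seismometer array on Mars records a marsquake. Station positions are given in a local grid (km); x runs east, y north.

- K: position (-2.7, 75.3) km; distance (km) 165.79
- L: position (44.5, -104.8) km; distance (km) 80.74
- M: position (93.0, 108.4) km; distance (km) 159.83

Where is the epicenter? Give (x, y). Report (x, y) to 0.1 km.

104.7 km east, -51.0 km north

Circle about each station: (x + 2.7)² + (y − 75.3)² = 165.79²; (x − 44.5)² + (y + 104.8)² = 80.74²; (x − 93.0)² + (y − 108.4)² = 159.83².
Subtracting the K equation from the L and M equations removes the quadratic terms:
94.4 x − 360.2 y = 28253.29
191.4 x + 66.2 y = 16662.88
Solving the 2×2 system: x ≈ 104.7, y ≈ -51.0 km.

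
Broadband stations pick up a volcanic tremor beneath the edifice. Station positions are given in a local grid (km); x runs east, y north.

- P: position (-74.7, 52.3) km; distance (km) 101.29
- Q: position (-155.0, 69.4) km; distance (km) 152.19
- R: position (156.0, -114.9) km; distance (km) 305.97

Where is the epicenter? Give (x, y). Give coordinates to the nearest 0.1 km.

Circle about each station: (x + 74.7)² + (y − 52.3)² = 101.29²; (x + 155.0)² + (y − 69.4)² = 152.19²; (x − 156.0)² + (y + 114.9)² = 305.97².
Subtracting the P equation from the Q and R equations removes the quadratic terms:
-160.6 x + 34.2 y = 7623.85
461.4 x − 334.4 y = -54135.35
Solving the 2×2 system: x ≈ -18.4, y ≈ 136.5 km.

(-18.4, 136.5)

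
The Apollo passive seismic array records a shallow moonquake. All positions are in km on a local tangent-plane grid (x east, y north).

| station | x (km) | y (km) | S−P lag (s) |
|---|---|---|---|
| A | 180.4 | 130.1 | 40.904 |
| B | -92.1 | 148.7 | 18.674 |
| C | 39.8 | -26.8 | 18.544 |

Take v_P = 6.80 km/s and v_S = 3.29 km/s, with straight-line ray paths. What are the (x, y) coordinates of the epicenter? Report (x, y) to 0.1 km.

-61.8 km east, 33.6 km north

Distance from S−P lag: d = Δt · v_P v_S / (v_P − v_S) = Δt · (6.80·3.29)/(6.80−3.29) ≈ 6.3738·Δt.
So d_A = 260.71, d_B = 119.02, d_C = 118.20 km.
Circle about each station: (x − 180.4)² + (y − 130.1)² = 260.71²; (x + 92.1)² + (y − 148.7)² = 119.02²; (x − 39.8)² + (y + 26.8)² = 118.20².
Subtracting pairs of circle equations eliminates x²+y² and gives linear equations (the radical axes):
-545.0 x + 37.2 y = 34927.87
-281.2 x − 313.8 y = 6830.57
Solving the 2×2 system: x ≈ -61.8, y ≈ 33.6 km.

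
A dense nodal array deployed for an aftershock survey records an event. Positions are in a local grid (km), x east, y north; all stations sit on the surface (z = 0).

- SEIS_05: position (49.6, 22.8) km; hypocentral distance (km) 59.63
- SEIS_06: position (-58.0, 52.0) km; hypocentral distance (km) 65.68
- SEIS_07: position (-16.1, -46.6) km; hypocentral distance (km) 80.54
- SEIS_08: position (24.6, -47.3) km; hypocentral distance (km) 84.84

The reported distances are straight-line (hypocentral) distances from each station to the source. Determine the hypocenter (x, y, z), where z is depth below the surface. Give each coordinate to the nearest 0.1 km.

x ≈ -3.2 km, y ≈ 28.1 km, depth ≈ 27.2 km

Each station gives a sphere (x−x_i)² + (y−y_i)² + z² = d_i² (stations at z=0).
Subtracting the SEIS_05 sphere from SEIS_06 and SEIS_07: z² cancels, leaving linear equations in x and y:
-215.2 x + 58.4 y = 2329.87
-131.4 x − 138.8 y = -3480.18
Solving: x ≈ -3.200, y ≈ 28.103 km (keep extra digits for the depth step; rounded: -3.2, 28.1).
Then from the SEIS_05 sphere: z² = 59.63² − (x − 49.6)² − (y − 22.8)² with x = -3.200, y = 28.103, so z ≈ 27.199 ≈ 27.2 km.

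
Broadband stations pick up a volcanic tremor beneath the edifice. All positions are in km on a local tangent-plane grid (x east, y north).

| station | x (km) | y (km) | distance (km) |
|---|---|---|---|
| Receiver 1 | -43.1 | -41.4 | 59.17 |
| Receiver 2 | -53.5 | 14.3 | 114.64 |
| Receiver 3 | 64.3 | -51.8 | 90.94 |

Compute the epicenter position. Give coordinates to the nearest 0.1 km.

Circle about each station: (x + 43.1)² + (y + 41.4)² = 59.17²; (x + 53.5)² + (y − 14.3)² = 114.64²; (x − 64.3)² + (y + 51.8)² = 90.94².
Subtracting the Receiver 1 equation from the Receiver 2 and Receiver 3 equations removes the quadratic terms:
-20.8 x + 111.4 y = -10146.07
214.8 x − 20.8 y = -1522.83
Solving the 2×2 system: x ≈ -16.2, y ≈ -94.1 km.

x ≈ -16.2 km, y ≈ -94.1 km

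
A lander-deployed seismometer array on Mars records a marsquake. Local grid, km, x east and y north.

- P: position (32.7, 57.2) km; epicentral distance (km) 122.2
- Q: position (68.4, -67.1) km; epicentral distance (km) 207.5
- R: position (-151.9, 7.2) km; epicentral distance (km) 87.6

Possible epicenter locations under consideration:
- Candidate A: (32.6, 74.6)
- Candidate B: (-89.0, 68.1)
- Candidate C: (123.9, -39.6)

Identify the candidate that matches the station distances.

For each candidate, compare |candidate − station| to the reported distance:
Candidate A: residuals P 104.8, Q 61.3, R 108.8 → max 108.8 km
Candidate B: residuals P 0.0, Q 0.0, R 0.0 → max 0.0 km
Candidate C: residuals P 10.8, Q 145.6, R 192.1 → max 192.1 km
Only Candidate B has all residuals ≈ 0.

Candidate B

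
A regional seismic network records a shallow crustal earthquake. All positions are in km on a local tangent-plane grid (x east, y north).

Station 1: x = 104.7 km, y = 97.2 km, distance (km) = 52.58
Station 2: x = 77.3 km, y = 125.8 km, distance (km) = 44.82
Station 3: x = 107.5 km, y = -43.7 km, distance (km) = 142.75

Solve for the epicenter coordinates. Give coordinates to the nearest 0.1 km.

(52.9, 88.2)

Circle about each station: (x − 104.7)² + (y − 97.2)² = 52.58²; (x − 77.3)² + (y − 125.8)² = 44.82²; (x − 107.5)² + (y + 43.7)² = 142.75².
Subtracting the Station 1 equation from the Station 2 and Station 3 equations removes the quadratic terms:
-54.8 x + 57.2 y = 2146.82
5.6 x − 281.8 y = -24556.90
Solving the 2×2 system: x ≈ 52.9, y ≈ 88.2 km.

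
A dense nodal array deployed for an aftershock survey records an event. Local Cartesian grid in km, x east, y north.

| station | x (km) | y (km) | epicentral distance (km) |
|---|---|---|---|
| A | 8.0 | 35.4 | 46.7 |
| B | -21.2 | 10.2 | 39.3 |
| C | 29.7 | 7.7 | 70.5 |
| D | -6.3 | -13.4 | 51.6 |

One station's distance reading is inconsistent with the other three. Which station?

Solve using three stations at a time. Using A, C, D (subtract circle equations pairwise → linear system) gives (x, y) ≈ (-38.0, 27.3).
Distances from that point to each station vs reported:
  A: calculated 46.7 vs reported 46.7 → residual 0.0 km
  B: calculated 24.0 vs reported 39.3 → residual 15.3 km
  C: calculated 70.5 vs reported 70.5 → residual 0.0 km
  D: calculated 51.6 vs reported 51.6 → residual 0.0 km
A, C, D are mutually consistent (residuals ≈ 0); B is off by 15.3 km.

B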